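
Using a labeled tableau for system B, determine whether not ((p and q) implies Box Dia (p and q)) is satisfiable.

1. not ((p and q) implies Box Dia (p and q)), w0
2. p and q, w0
3. not Box Dia (p and q), w0
4. p, w0
5. q, w0
6. not Dia (p and q), w1
7. not (p and q), w0
8. not (p and q), w1
9. not q, w0
Accessibility: w0Rw0, w0Rw1, w1Rw0, w1Rw1
Branch closes: q and not q both at w0.
All branches of the tableau close; one closing branch shown above.

Unsatisfiable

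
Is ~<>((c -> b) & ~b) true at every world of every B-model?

Not valid

Tableau for the negation <>((c -> b) & ~b):
1. <>((c -> b) & ~b), 0
2. (c -> b) & ~b, 1   [<>-rule on 1: fresh world 1, 0R1]
3. c -> b, 1   [&-rule on 2]
4. ~b, 1   [&-rule on 2]
5. ~c, 1   [->-rule on 3 (branches; this branch)]
Accessibility: 0R0, 0R1, 1R0, 1R1
The negation has an open branch (countermodel exists).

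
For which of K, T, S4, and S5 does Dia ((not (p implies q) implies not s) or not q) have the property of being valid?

T-tableau for the negation not Dia ((not (p implies q) implies not s) or not q):
1. not Dia ((not (p implies q) implies not s) or not q), w0
2. not ((not (p implies q) implies not s) or not q), w0
3. not (not (p implies q) implies not s), w0
4. q, w0
5. not (p implies q), w0
6. s, w0
7. p, w0
8. not q, w0
Accessibility: w0Rw0
Branch closes: q and not q both at w0.
Every branch closes (one shown): valid in T, hence also in S4, S5 (every theorem of T is a theorem of S4 and S5).
K-tableau for the negation not Dia ((not (p implies q) implies not s) or not q):
1. not Dia ((not (p implies q) implies not s) or not q), w0
Complete open branch: countermodel on a K-frame, so not valid in K.

T, S4, S5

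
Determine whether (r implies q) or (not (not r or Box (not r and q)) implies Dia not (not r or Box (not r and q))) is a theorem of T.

Valid in T

Tableau for the negation not ((r implies q) or (not (not r or Box (not r and q)) implies Dia not (not r or Box (not r and q)))):
1. not ((r implies q) or (not (not r or Box (not r and q)) implies Dia not (not r or Box (not r and q)))), u
2. not (r implies q), u   [neg-or-rule on 1]
3. not (not (not r or Box (not r and q)) implies Dia not (not r or Box (not r and q))), u   [neg-or-rule on 1]
4. r, u   [neg-implies-rule on 2]
5. not q, u   [neg-implies-rule on 2]
6. not (not r or Box (not r and q)), u   [neg-implies-rule on 3]
7. not Dia not (not r or Box (not r and q)), u   [neg-implies-rule on 3]
8. not Box (not r and q), u   [neg-or-rule on 6]
9. not r or Box (not r and q), u   [neg-Dia-rule on 7 via uRu]
10. Box (not r and q), u   [or-rule on 9 (branches; this branch)]
11. not r and q, u   [Box-rule on 10 via uRu]
12. not r, u   [and-rule on 11]
13. q, u   [and-rule on 11]
Accessibility: uRu
Branch closes: r and not r both at u.
All branches of the negation close; one closing branch shown above.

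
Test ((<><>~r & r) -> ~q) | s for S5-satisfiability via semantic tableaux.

Satisfiable (open branch found)

1. ((<><>~r & r) -> ~q) | s, w0
2. s, w0   [|-rule on 1 (branches; this branch)]
Accessibility: w0Rw0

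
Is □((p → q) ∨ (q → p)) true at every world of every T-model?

Valid

Tableau for the negation ¬□((p → q) ∨ (q → p)):
1. ¬□((p → q) ∨ (q → p)), w0
2. ¬((p → q) ∨ (q → p)), w1   [¬□-rule on 1: fresh world w1, w0Rw1]
3. ¬(p → q), w1   [¬∨-rule on 2]
4. ¬(q → p), w1   [¬∨-rule on 2]
5. p, w1   [¬→-rule on 3]
6. ¬q, w1   [¬→-rule on 3]
7. q, w1   [¬→-rule on 4]
8. ¬p, w1   [¬→-rule on 4]
Accessibility: w0Rw0, w0Rw1, w1Rw1
Branch closes: q and ¬q both at w1.
Every branch of the negation's tableau closes; the branch above is one of them.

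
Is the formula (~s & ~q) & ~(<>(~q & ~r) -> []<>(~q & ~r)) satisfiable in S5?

Unsatisfiable (every branch closes)

1. (~s & ~q) & ~(<>(~q & ~r) -> []<>(~q & ~r)), w0
2. ~s & ~q, w0
3. ~(<>(~q & ~r) -> []<>(~q & ~r)), w0
4. ~s, w0
5. ~q, w0
6. <>(~q & ~r), w0
7. ~[]<>(~q & ~r), w0
8. ~q & ~r, w1
9. ~q, w1
10. ~r, w1
11. ~<>(~q & ~r), w2
12. ~(~q & ~r), w0
13. ~(~q & ~r), w1
14. ~(~q & ~r), w2
15. r, w0
16. r, w1
Accessibility: w0Rw0, w0Rw1, w0Rw2, w1Rw0, w1Rw1, w1Rw2, w2Rw0, w2Rw1, w2Rw2
Branch closes: r and ~r both at w1.
(One branch shown.) All branches close.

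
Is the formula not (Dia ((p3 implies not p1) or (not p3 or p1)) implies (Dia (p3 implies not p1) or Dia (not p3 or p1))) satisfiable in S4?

Unsatisfiable

1. not (Dia ((p3 implies not p1) or (not p3 or p1)) implies (Dia (p3 implies not p1) or Dia (not p3 or p1))), u
2. Dia ((p3 implies not p1) or (not p3 or p1)), u
3. not (Dia (p3 implies not p1) or Dia (not p3 or p1)), u
4. not Dia (p3 implies not p1), u
5. not Dia (not p3 or p1), u
6. not (p3 implies not p1), u
7. p3, u
8. p1, u
9. not (not p3 or p1), u
10. not p1, u
Accessibility: uRu
Branch closes: p1 and not p1 both at u.
All branches of the tableau close; one closing branch shown above.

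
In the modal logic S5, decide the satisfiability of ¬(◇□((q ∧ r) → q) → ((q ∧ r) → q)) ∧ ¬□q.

Unsatisfiable

1. ¬(◇□((q ∧ r) → q) → ((q ∧ r) → q)) ∧ ¬□q, u
2. ¬(◇□((q ∧ r) → q) → ((q ∧ r) → q)), u   [∧-rule on 1]
3. ¬□q, u   [∧-rule on 1]
4. ◇□((q ∧ r) → q), u   [¬→-rule on 2]
5. ¬((q ∧ r) → q), u   [¬→-rule on 2]
6. q ∧ r, u   [¬→-rule on 5]
7. ¬q, u   [¬→-rule on 5]
8. q, u   [∧-rule on 6]
9. r, u   [∧-rule on 6]
Accessibility: uRu
Branch closes: q and ¬q both at u.
Every branch closes; the branch above is one of them.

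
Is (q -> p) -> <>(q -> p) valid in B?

Yes, valid

Tableau for the negation ~((q -> p) -> <>(q -> p)):
1. ~((q -> p) -> <>(q -> p)), w0
2. q -> p, w0
3. ~<>(q -> p), w0
4. ~(q -> p), w0
5. q, w0
6. ~p, w0
7. p, w0
Accessibility: w0Rw0
Branch closes: p and ~p both at w0.
All branches of the negation close; one closing branch shown above.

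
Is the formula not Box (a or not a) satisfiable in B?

1. not Box (a or not a), w0
2. not (a or not a), w1   [neg-Box-rule on 1: fresh world w1, w0Rw1]
3. not a, w1   [neg-or-rule on 2]
4. a, w1   [neg-or-rule on 2]
Accessibility: w0Rw0, w0Rw1, w1Rw0, w1Rw1
Branch closes: a and not a both at w1.
All branches of the tableau close; one closing branch shown above.

Unsatisfiable (every branch closes)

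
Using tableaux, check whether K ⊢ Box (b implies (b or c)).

Yes, valid

Tableau for the negation not Box (b implies (b or c)):
1. not Box (b implies (b or c)), 0
2. not (b implies (b or c)), 1
3. b, 1
4. not (b or c), 1
5. not b, 1
6. not c, 1
Accessibility: 0R1
Branch closes: b and not b both at 1.
All branches of the negation close; one closing branch shown above.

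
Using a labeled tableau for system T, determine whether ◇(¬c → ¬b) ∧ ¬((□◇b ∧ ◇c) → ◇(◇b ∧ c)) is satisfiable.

1. ◇(¬c → ¬b) ∧ ¬((□◇b ∧ ◇c) → ◇(◇b ∧ c)), u
2. ◇(¬c → ¬b), u   [∧-rule on 1]
3. ¬((□◇b ∧ ◇c) → ◇(◇b ∧ c)), u   [∧-rule on 1]
4. □◇b ∧ ◇c, u   [¬→-rule on 3]
5. ¬◇(◇b ∧ c), u   [¬→-rule on 3]
6. □◇b, u   [∧-rule on 4]
7. ◇c, u   [∧-rule on 4]
8. ¬(◇b ∧ c), u   [¬◇-rule on 5 via uRu]
9. ◇b, u   [□-rule on 6 via uRu]
10. ¬c, u   [¬∧-rule on 8 (branches; this branch)]
11. ¬c → ¬b, v   [◇-rule on 2: fresh world v, uRv]
12. ¬(◇b ∧ c), v   [¬◇-rule on 5 via uRv]
13. ◇b, v   [□-rule on 6 via uRv]
14. ¬b, v   [→-rule on 11 (branches; this branch)]
15. ¬c, v   [¬∧-rule on 12 (branches; this branch)]
16. c, w   [◇-rule on 7: fresh world w, uRw]
17. ¬(◇b ∧ c), w   [¬◇-rule on 5 via uRw]
18. ◇b, w   [□-rule on 6 via uRw]
19. ¬◇b, w   [¬∧-rule on 17 (branches; this branch)]
20. ¬b, w   [¬◇-rule on 19 via wRw]
21. b, x   [◇-rule on 9: fresh world x, uRx]
22. ¬(◇b ∧ c), x   [¬◇-rule on 5 via uRx]
23. ◇b, x   [□-rule on 6 via uRx]
24. ¬c, x   [¬∧-rule on 22 (branches; this branch)]
25. b, y   [◇-rule on 13: fresh world y, vRy]
26. b, z   [◇-rule on 18: fresh world z, wRz]
27. ¬b, z   [¬◇-rule on 19 via wRz]
Accessibility: uRu, uRv, uRw, uRx, vRv, vRy, wRw, wRz, xRx, yRy, zRz
Branch closes: b and ¬b both at z.
(One branch shown.) All branches close.

Unsatisfiable (every branch closes)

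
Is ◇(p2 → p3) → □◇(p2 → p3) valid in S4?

No, not valid

Tableau for the negation ¬(◇(p2 → p3) → □◇(p2 → p3)):
1. ¬(◇(p2 → p3) → □◇(p2 → p3)), w0
2. ◇(p2 → p3), w0
3. ¬□◇(p2 → p3), w0
4. p2 → p3, w1
5. p3, w1
6. ¬◇(p2 → p3), w2
7. ¬(p2 → p3), w2
8. p2, w2
9. ¬p3, w2
Accessibility: w0Rw0, w0Rw1, w0Rw2, w1Rw1, w2Rw2
The negation has an open branch (countermodel exists).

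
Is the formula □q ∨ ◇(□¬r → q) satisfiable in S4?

1. □q ∨ ◇(□¬r → q), u
2. ◇(□¬r → q), u
3. □¬r → q, v
4. q, v
Accessibility: uRu, uRv, vRv

Satisfiable (open branch found)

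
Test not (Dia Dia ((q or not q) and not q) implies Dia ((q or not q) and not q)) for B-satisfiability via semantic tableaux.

Satisfiable

1. not (Dia Dia ((q or not q) and not q) implies Dia ((q or not q) and not q)), w0
2. Dia Dia ((q or not q) and not q), w0
3. not Dia ((q or not q) and not q), w0
4. not ((q or not q) and not q), w0
5. q, w0
6. Dia ((q or not q) and not q), w1
7. not ((q or not q) and not q), w1
8. q, w1
9. (q or not q) and not q, w2
10. q or not q, w2
11. not q, w2
Accessibility: w0Rw0, w0Rw1, w1Rw0, w1Rw1, w1Rw2, w2Rw1, w2Rw2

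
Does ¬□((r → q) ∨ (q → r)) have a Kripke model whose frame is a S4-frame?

1. ¬□((r → q) ∨ (q → r)), 0
2. ¬((r → q) ∨ (q → r)), 1
3. ¬(r → q), 1
4. ¬(q → r), 1
5. r, 1
6. ¬q, 1
7. q, 1
8. ¬r, 1
Accessibility: 0R0, 0R1, 1R1
Branch closes: q and ¬q both at 1.
All branches of the tableau close; one closing branch shown above.

Unsatisfiable (every branch closes)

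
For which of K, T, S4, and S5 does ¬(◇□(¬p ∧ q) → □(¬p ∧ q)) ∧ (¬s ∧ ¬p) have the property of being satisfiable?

S4-tableau for the formula:
1. ¬(◇□(¬p ∧ q) → □(¬p ∧ q)) ∧ (¬s ∧ ¬p), u
2. ¬(◇□(¬p ∧ q) → □(¬p ∧ q)), u
3. ¬s ∧ ¬p, u
4. ◇□(¬p ∧ q), u
5. ¬□(¬p ∧ q), u
6. ¬s, u
7. ¬p, u
8. □(¬p ∧ q), v
9. ¬p ∧ q, v
10. ¬p, v
11. q, v
12. ¬(¬p ∧ q), w
13. ¬q, w
Accessibility: uRu, uRv, uRw, vRv, wRw
Complete open branch: satisfiable in S4, hence also in K, T (this S4-model is also a K-model and a T-model).
S5-tableau for the formula:
1. ¬(◇□(¬p ∧ q) → □(¬p ∧ q)) ∧ (¬s ∧ ¬p), u
2. ¬(◇□(¬p ∧ q) → □(¬p ∧ q)), u
3. ¬s ∧ ¬p, u
4. ◇□(¬p ∧ q), u
5. ¬□(¬p ∧ q), u
6. ¬s, u
7. ¬p, u
8. □(¬p ∧ q), v
9. ¬p ∧ q, u
10. q, u
11. ¬p ∧ q, v
12. ¬p, v
13. q, v
14. ¬(¬p ∧ q), w
15. ¬p ∧ q, w
16. ¬p, w
17. q, w
18. ¬q, w
Accessibility: uRu, uRv, uRw, vRu, vRv, vRw, wRu, wRv, wRw
Branch closes: q and ¬q both at w.
Every branch closes (one shown): unsatisfiable in S5.

K, T, S4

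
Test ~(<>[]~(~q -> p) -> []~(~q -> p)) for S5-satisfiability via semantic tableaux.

1. ~(<>[]~(~q -> p) -> []~(~q -> p)), 0
2. <>[]~(~q -> p), 0
3. ~[]~(~q -> p), 0
4. []~(~q -> p), 1
5. ~(~q -> p), 0
6. ~q, 0
7. ~p, 0
8. ~(~q -> p), 1
9. ~q, 1
10. ~p, 1
11. ~q -> p, 2
12. ~(~q -> p), 2
13. ~q, 2
14. ~p, 2
15. p, 2
Accessibility: 0R0, 0R1, 0R2, 1R0, 1R1, 1R2, 2R0, 2R1, 2R2
Branch closes: p and ~p both at 2.
Every branch closes; the branch above is one of them.

Unsatisfiable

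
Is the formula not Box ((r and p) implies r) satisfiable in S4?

1. not Box ((r and p) implies r), 0
2. not ((r and p) implies r), 1
3. r and p, 1
4. not r, 1
5. r, 1
6. p, 1
Accessibility: 0R0, 0R1, 1R1
Branch closes: r and not r both at 1.
Every branch closes; the branch above is one of them.

Unsatisfiable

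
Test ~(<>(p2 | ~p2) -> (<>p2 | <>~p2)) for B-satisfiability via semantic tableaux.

No, unsatisfiable

1. ~(<>(p2 | ~p2) -> (<>p2 | <>~p2)), 0
2. <>(p2 | ~p2), 0
3. ~(<>p2 | <>~p2), 0
4. ~<>p2, 0
5. ~<>~p2, 0
6. ~p2, 0
7. p2, 0
Accessibility: 0R0
Branch closes: p2 and ~p2 both at 0.
(One branch shown.) All branches close.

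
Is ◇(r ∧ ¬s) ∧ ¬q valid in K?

Tableau for the negation ¬(◇(r ∧ ¬s) ∧ ¬q):
1. ¬(◇(r ∧ ¬s) ∧ ¬q), w0
2. q, w0   [¬∧-rule on 1 (branches; this branch)]
The negation has an open branch (countermodel exists).

Not valid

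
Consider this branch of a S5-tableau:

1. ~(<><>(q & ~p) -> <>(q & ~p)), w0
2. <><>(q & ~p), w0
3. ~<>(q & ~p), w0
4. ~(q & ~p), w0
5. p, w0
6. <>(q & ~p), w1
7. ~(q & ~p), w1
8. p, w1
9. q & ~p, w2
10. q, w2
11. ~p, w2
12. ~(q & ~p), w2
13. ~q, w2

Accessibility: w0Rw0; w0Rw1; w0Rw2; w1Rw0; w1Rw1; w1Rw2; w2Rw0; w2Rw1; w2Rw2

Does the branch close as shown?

Both q and ~q appear at w2.

Yes, closed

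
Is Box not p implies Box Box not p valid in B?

Tableau for the negation not (Box not p implies Box Box not p):
1. not (Box not p implies Box Box not p), 0
2. Box not p, 0   [neg-implies-rule on 1]
3. not Box Box not p, 0   [neg-implies-rule on 1]
4. not p, 0   [Box-rule on 2 via 0R0]
5. not Box not p, 1   [neg-Box-rule on 3: fresh world 1, 0R1]
6. not p, 1   [Box-rule on 2 via 0R1]
7. p, 2   [neg-Box-rule on 5: fresh world 2, 1R2]
Accessibility: 0R0, 0R1, 1R0, 1R1, 1R2, 2R1, 2R2
The negation has an open branch (countermodel exists).

Not valid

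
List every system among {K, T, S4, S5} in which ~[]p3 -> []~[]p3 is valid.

S5

S4-tableau for the negation ~(~[]p3 -> []~[]p3):
1. ~(~[]p3 -> []~[]p3), w0
2. ~[]p3, w0
3. ~[]~[]p3, w0
4. ~p3, w1
5. []p3, w2
6. p3, w2
Accessibility: w0Rw0, w0Rw1, w0Rw2, w1Rw1, w2Rw2
Complete open branch: countermodel on an S4-frame, so not valid in S4, nor in K, T (the same frame is also a K-frame and a T-frame).
S5-tableau for the negation ~(~[]p3 -> []~[]p3):
1. ~(~[]p3 -> []~[]p3), w0
2. ~[]p3, w0
3. ~[]~[]p3, w0
4. ~p3, w1
5. []p3, w2
6. p3, w0
7. p3, w1
Accessibility: w0Rw0, w0Rw1, w0Rw2, w1Rw0, w1Rw1, w1Rw2, w2Rw0, w2Rw1, w2Rw2
Branch closes: p3 and ~p3 both at w1.
Every branch closes (one shown): valid in S5.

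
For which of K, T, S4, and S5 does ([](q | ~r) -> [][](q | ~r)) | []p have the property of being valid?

T-tableau for the negation ~(([](q | ~r) -> [][](q | ~r)) | []p):
1. ~(([](q | ~r) -> [][](q | ~r)) | []p), 0
2. ~([](q | ~r) -> [][](q | ~r)), 0
3. ~[]p, 0
4. [](q | ~r), 0
5. ~[][](q | ~r), 0
6. q | ~r, 0
7. ~r, 0
8. ~p, 1
9. q | ~r, 1
10. ~r, 1
11. ~[](q | ~r), 2
12. q | ~r, 2
13. ~r, 2
14. ~(q | ~r), 3
15. ~q, 3
16. r, 3
Accessibility: 0R0, 0R1, 0R2, 1R1, 2R2, 2R3, 3R3
Complete open branch: countermodel on a T-frame, so not valid in T, nor in K (the same frame is also a K-frame).
S4-tableau for the negation ~(([](q | ~r) -> [][](q | ~r)) | []p):
1. ~(([](q | ~r) -> [][](q | ~r)) | []p), 0
2. ~([](q | ~r) -> [][](q | ~r)), 0
3. ~[]p, 0
4. [](q | ~r), 0
5. ~[][](q | ~r), 0
6. q | ~r, 0
7. ~r, 0
8. ~p, 1
9. q | ~r, 1
10. ~r, 1
11. ~[](q | ~r), 2
12. q | ~r, 2
13. ~r, 2
14. ~(q | ~r), 3
15. ~q, 3
16. r, 3
17. q | ~r, 3
18. ~r, 3
Accessibility: 0R0, 0R1, 0R2, 0R3, 1R1, 2R2, 2R3, 3R3
Branch closes: r and ~r both at 3.
Every branch closes (one shown): valid in S4, hence also in S5 (every theorem of S4 is a theorem of S5).

S4, S5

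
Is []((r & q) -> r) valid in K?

Tableau for the negation ~[]((r & q) -> r):
1. ~[]((r & q) -> r), 0
2. ~((r & q) -> r), 1
3. r & q, 1
4. ~r, 1
5. r, 1
6. q, 1
Accessibility: 0R1
Branch closes: r and ~r both at 1.
All branches of the negation close; one closing branch shown above.

Valid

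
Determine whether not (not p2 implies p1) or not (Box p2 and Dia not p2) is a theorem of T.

Yes, valid

Tableau for the negation not (not (not p2 implies p1) or not (Box p2 and Dia not p2)):
1. not (not (not p2 implies p1) or not (Box p2 and Dia not p2)), u
2. not p2 implies p1, u   [neg-or-rule on 1]
3. Box p2 and Dia not p2, u   [neg-or-rule on 1]
4. Box p2, u   [and-rule on 3]
5. Dia not p2, u   [and-rule on 3]
6. p2, u   [Box-rule on 4 via uRu]
7. p1, u   [implies-rule on 2 (branches; this branch)]
8. not p2, v   [Dia-rule on 5: fresh world v, uRv]
9. p2, v   [Box-rule on 4 via uRv]
Accessibility: uRu, uRv, vRv
Branch closes: p2 and not p2 both at v.
All branches of the negation close; one closing branch shown above.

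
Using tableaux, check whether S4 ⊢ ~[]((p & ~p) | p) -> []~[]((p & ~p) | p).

Tableau for the negation ~(~[]((p & ~p) | p) -> []~[]((p & ~p) | p)):
1. ~(~[]((p & ~p) | p) -> []~[]((p & ~p) | p)), w0
2. ~[]((p & ~p) | p), w0   [~->-rule on 1]
3. ~[]~[]((p & ~p) | p), w0   [~->-rule on 1]
4. ~((p & ~p) | p), w1   [~[]-rule on 2: fresh world w1, w0Rw1]
5. ~(p & ~p), w1   [~|-rule on 4]
6. ~p, w1   [~|-rule on 4]
7. []((p & ~p) | p), w2   [~[]-rule on 3: fresh world w2, w0Rw2]
8. (p & ~p) | p, w2   [[]-rule on 7 via w2Rw2]
9. p, w2   [|-rule on 8 (branches; this branch)]
Accessibility: w0Rw0, w0Rw1, w0Rw2, w1Rw1, w2Rw2
The negation has an open branch (countermodel exists).

Invalid (countermodel exists)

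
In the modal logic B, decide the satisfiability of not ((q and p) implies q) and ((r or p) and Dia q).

1. not ((q and p) implies q) and ((r or p) and Dia q), w0
2. not ((q and p) implies q), w0
3. (r or p) and Dia q, w0
4. q and p, w0
5. not q, w0
6. r or p, w0
7. Dia q, w0
8. q, w0
9. p, w0
Accessibility: w0Rw0
Branch closes: q and not q both at w0.
All branches of the tableau close; one closing branch shown above.

Unsatisfiable (every branch closes)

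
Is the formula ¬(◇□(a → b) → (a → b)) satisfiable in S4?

1. ¬(◇□(a → b) → (a → b)), 0
2. ◇□(a → b), 0
3. ¬(a → b), 0
4. a, 0
5. ¬b, 0
6. □(a → b), 1
7. a → b, 1
8. b, 1
Accessibility: 0R0, 0R1, 1R1

Satisfiable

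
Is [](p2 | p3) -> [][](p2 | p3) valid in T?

Tableau for the negation ~([](p2 | p3) -> [][](p2 | p3)):
1. ~([](p2 | p3) -> [][](p2 | p3)), w0
2. [](p2 | p3), w0   [~->-rule on 1]
3. ~[][](p2 | p3), w0   [~->-rule on 1]
4. p2 | p3, w0   [[]-rule on 2 via w0Rw0]
5. p3, w0   [|-rule on 4 (branches; this branch)]
6. ~[](p2 | p3), w1   [~[]-rule on 3: fresh world w1, w0Rw1]
7. p2 | p3, w1   [[]-rule on 2 via w0Rw1]
8. p3, w1   [|-rule on 7 (branches; this branch)]
9. ~(p2 | p3), w2   [~[]-rule on 6: fresh world w2, w1Rw2]
10. ~p2, w2   [~|-rule on 9]
11. ~p3, w2   [~|-rule on 9]
Accessibility: w0Rw0, w0Rw1, w1Rw1, w1Rw2, w2Rw2
The negation has an open branch (countermodel exists).

Not valid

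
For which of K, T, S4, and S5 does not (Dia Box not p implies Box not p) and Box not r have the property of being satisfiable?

K, T, S4

S4-tableau for the formula:
1. not (Dia Box not p implies Box not p) and Box not r, u
2. not (Dia Box not p implies Box not p), u
3. Box not r, u
4. Dia Box not p, u
5. not Box not p, u
6. not r, u
7. Box not p, v
8. not r, v
9. not p, v
10. p, w
11. not r, w
Accessibility: uRu, uRv, uRw, vRv, wRw
Complete open branch: satisfiable in S4, hence also in K, T (this S4-model is also a K-model and a T-model).
S5-tableau for the formula:
1. not (Dia Box not p implies Box not p) and Box not r, u
2. not (Dia Box not p implies Box not p), u
3. Box not r, u
4. Dia Box not p, u
5. not Box not p, u
6. not r, u
7. Box not p, v
8. not r, v
9. not p, u
10. not p, v
11. p, w
12. not r, w
13. not p, w
Accessibility: uRu, uRv, uRw, vRu, vRv, vRw, wRu, wRv, wRw
Branch closes: p and not p both at w.
Every branch closes (one shown): unsatisfiable in S5.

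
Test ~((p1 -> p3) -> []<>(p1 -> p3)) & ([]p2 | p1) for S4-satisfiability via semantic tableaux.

1. ~((p1 -> p3) -> []<>(p1 -> p3)) & ([]p2 | p1), w0
2. ~((p1 -> p3) -> []<>(p1 -> p3)), w0
3. []p2 | p1, w0
4. p1 -> p3, w0
5. ~[]<>(p1 -> p3), w0
6. p1, w0
7. p3, w0
8. ~<>(p1 -> p3), w1
9. ~(p1 -> p3), w1
10. p1, w1
11. ~p3, w1
Accessibility: w0Rw0, w0Rw1, w1Rw1

Satisfiable (open branch found)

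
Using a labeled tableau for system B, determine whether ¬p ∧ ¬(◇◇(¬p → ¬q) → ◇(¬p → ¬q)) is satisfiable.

Satisfiable (open branch found)

1. ¬p ∧ ¬(◇◇(¬p → ¬q) → ◇(¬p → ¬q)), 0
2. ¬p, 0   [∧-rule on 1]
3. ¬(◇◇(¬p → ¬q) → ◇(¬p → ¬q)), 0   [∧-rule on 1]
4. ◇◇(¬p → ¬q), 0   [¬→-rule on 3]
5. ¬◇(¬p → ¬q), 0   [¬→-rule on 3]
6. ¬(¬p → ¬q), 0   [¬◇-rule on 5 via 0R0]
7. q, 0   [¬→-rule on 6]
8. ◇(¬p → ¬q), 1   [◇-rule on 4: fresh world 1, 0R1]
9. ¬(¬p → ¬q), 1   [¬◇-rule on 5 via 0R1]
10. ¬p, 1   [¬→-rule on 9]
11. q, 1   [¬→-rule on 9]
12. ¬p → ¬q, 2   [◇-rule on 8: fresh world 2, 1R2]
13. ¬q, 2   [→-rule on 12 (branches; this branch)]
Accessibility: 0R0, 0R1, 1R0, 1R1, 1R2, 2R1, 2R2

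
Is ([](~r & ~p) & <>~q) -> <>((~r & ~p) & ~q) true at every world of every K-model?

Tableau for the negation ~(([](~r & ~p) & <>~q) -> <>((~r & ~p) & ~q)):
1. ~(([](~r & ~p) & <>~q) -> <>((~r & ~p) & ~q)), u
2. [](~r & ~p) & <>~q, u
3. ~<>((~r & ~p) & ~q), u
4. [](~r & ~p), u
5. <>~q, u
6. ~q, v
7. ~((~r & ~p) & ~q), v
8. ~r & ~p, v
9. ~r, v
10. ~p, v
11. ~(~r & ~p), v
12. p, v
Accessibility: uRv
Branch closes: p and ~p both at v.
Every branch of the negation's tableau closes; the branch above is one of them.

Valid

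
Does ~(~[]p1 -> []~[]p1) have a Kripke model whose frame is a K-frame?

Satisfiable (open branch found)

1. ~(~[]p1 -> []~[]p1), 0
2. ~[]p1, 0
3. ~[]~[]p1, 0
4. ~p1, 1
5. []p1, 2
Accessibility: 0R1, 0R2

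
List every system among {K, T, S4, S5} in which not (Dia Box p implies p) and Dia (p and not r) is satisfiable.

S4-tableau for the formula:
1. not (Dia Box p implies p) and Dia (p and not r), w0
2. not (Dia Box p implies p), w0
3. Dia (p and not r), w0
4. Dia Box p, w0
5. not p, w0
6. p and not r, w1
7. p, w1
8. not r, w1
9. Box p, w2
10. p, w2
Accessibility: w0Rw0, w0Rw1, w0Rw2, w1Rw1, w2Rw2
Complete open branch: satisfiable in S4, hence also in K, T (this S4-model is also a K-model and a T-model).
S5-tableau for the formula:
1. not (Dia Box p implies p) and Dia (p and not r), w0
2. not (Dia Box p implies p), w0
3. Dia (p and not r), w0
4. Dia Box p, w0
5. not p, w0
6. p and not r, w1
7. p, w1
8. not r, w1
9. Box p, w2
10. p, w0
Accessibility: w0Rw0, w0Rw1, w0Rw2, w1Rw0, w1Rw1, w1Rw2, w2Rw0, w2Rw1, w2Rw2
Branch closes: p and not p both at w0.
Every branch closes (one shown): unsatisfiable in S5.

K, T, S4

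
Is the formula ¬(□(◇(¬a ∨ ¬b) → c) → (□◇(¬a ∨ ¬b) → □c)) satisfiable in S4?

1. ¬(□(◇(¬a ∨ ¬b) → c) → (□◇(¬a ∨ ¬b) → □c)), 0
2. □(◇(¬a ∨ ¬b) → c), 0
3. ¬(□◇(¬a ∨ ¬b) → □c), 0
4. □◇(¬a ∨ ¬b), 0
5. ¬□c, 0
6. ◇(¬a ∨ ¬b) → c, 0
7. ◇(¬a ∨ ¬b), 0
8. c, 0
9. ¬c, 1
10. ◇(¬a ∨ ¬b) → c, 1
11. ◇(¬a ∨ ¬b), 1
12. ¬◇(¬a ∨ ¬b), 1
13. ¬(¬a ∨ ¬b), 1
14. a, 1
15. b, 1
16. ¬a ∨ ¬b, 2
17. ◇(¬a ∨ ¬b) → c, 2
18. ◇(¬a ∨ ¬b), 2
19. ¬b, 2
20. c, 2
21. ¬a ∨ ¬b, 3
22. ◇(¬a ∨ ¬b) → c, 3
23. ◇(¬a ∨ ¬b), 3
24. ¬(¬a ∨ ¬b), 3
25. a, 3
26. b, 3
27. ¬b, 3
Accessibility: 0R0, 0R1, 0R2, 0R3, 1R1, 1R3, 2R2, 3R3
Branch closes: b and ¬b both at 3.
(One branch shown.) All branches close.

No, unsatisfiable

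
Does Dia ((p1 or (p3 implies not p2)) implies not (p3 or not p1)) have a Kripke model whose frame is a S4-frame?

1. Dia ((p1 or (p3 implies not p2)) implies not (p3 or not p1)), u
2. (p1 or (p3 implies not p2)) implies not (p3 or not p1), v   [Dia-rule on 1: fresh world v, uRv]
3. not (p3 or not p1), v   [implies-rule on 2 (branches; this branch)]
4. not p3, v   [neg-or-rule on 3]
5. p1, v   [neg-or-rule on 3]
Accessibility: uRu, uRv, vRv

Yes, satisfiable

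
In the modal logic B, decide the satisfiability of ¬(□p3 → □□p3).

1. ¬(□p3 → □□p3), w0
2. □p3, w0   [¬→-rule on 1]
3. ¬□□p3, w0   [¬→-rule on 1]
4. p3, w0   [□-rule on 2 via w0Rw0]
5. ¬□p3, w1   [¬□-rule on 3: fresh world w1, w0Rw1]
6. p3, w1   [□-rule on 2 via w0Rw1]
7. ¬p3, w2   [¬□-rule on 5: fresh world w2, w1Rw2]
Accessibility: w0Rw0, w0Rw1, w1Rw0, w1Rw1, w1Rw2, w2Rw1, w2Rw2

Yes, satisfiable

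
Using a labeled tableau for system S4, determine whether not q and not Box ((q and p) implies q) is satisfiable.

1. not q and not Box ((q and p) implies q), 0
2. not q, 0
3. not Box ((q and p) implies q), 0
4. not ((q and p) implies q), 1
5. q and p, 1
6. not q, 1
7. q, 1
8. p, 1
Accessibility: 0R0, 0R1, 1R1
Branch closes: q and not q both at 1.
Every branch closes; the branch above is one of them.

Unsatisfiable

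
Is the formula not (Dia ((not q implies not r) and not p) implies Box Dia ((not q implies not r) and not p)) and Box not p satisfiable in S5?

1. not (Dia ((not q implies not r) and not p) implies Box Dia ((not q implies not r) and not p)) and Box not p, u
2. not (Dia ((not q implies not r) and not p) implies Box Dia ((not q implies not r) and not p)), u
3. Box not p, u
4. Dia ((not q implies not r) and not p), u
5. not Box Dia ((not q implies not r) and not p), u
6. not p, u
7. (not q implies not r) and not p, v
8. not q implies not r, v
9. not p, v
10. not r, v
11. not Dia ((not q implies not r) and not p), w
12. not p, w
13. not ((not q implies not r) and not p), u
14. not ((not q implies not r) and not p), v
15. not ((not q implies not r) and not p), w
16. not (not q implies not r), u
17. not q, u
18. r, u
19. not (not q implies not r), v
20. not q, v
21. r, v
Accessibility: uRu, uRv, uRw, vRu, vRv, vRw, wRu, wRv, wRw
Branch closes: r and not r both at v.
(One branch shown.) All branches close.

Unsatisfiable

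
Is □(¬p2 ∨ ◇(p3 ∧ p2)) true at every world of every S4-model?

No, not valid

Tableau for the negation ¬□(¬p2 ∨ ◇(p3 ∧ p2)):
1. ¬□(¬p2 ∨ ◇(p3 ∧ p2)), 0
2. ¬(¬p2 ∨ ◇(p3 ∧ p2)), 1   [¬□-rule on 1: fresh world 1, 0R1]
3. p2, 1   [¬∨-rule on 2]
4. ¬◇(p3 ∧ p2), 1   [¬∨-rule on 2]
5. ¬(p3 ∧ p2), 1   [¬◇-rule on 4 via 1R1]
6. ¬p3, 1   [¬∧-rule on 5 (branches; this branch)]
Accessibility: 0R0, 0R1, 1R1
The negation has an open branch (countermodel exists).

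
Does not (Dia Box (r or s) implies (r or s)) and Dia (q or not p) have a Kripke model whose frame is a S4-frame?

Yes, satisfiable

1. not (Dia Box (r or s) implies (r or s)) and Dia (q or not p), 0
2. not (Dia Box (r or s) implies (r or s)), 0
3. Dia (q or not p), 0
4. Dia Box (r or s), 0
5. not (r or s), 0
6. not r, 0
7. not s, 0
8. q or not p, 1
9. not p, 1
10. Box (r or s), 2
11. r or s, 2
12. s, 2
Accessibility: 0R0, 0R1, 0R2, 1R1, 2R2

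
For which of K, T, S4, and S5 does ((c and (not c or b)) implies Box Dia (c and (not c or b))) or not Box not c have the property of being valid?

K-tableau for the negation not (((c and (not c or b)) implies Box Dia (c and (not c or b))) or not Box not c):
1. not (((c and (not c or b)) implies Box Dia (c and (not c or b))) or not Box not c), 0
2. not ((c and (not c or b)) implies Box Dia (c and (not c or b))), 0
3. Box not c, 0
4. c and (not c or b), 0
5. not Box Dia (c and (not c or b)), 0
6. c, 0
7. not c or b, 0
8. b, 0
9. not Dia (c and (not c or b)), 1
10. not c, 1
Accessibility: 0R1
Complete open branch: countermodel on a K-frame, so not valid in K.
T-tableau for the negation not (((c and (not c or b)) implies Box Dia (c and (not c or b))) or not Box not c):
1. not (((c and (not c or b)) implies Box Dia (c and (not c or b))) or not Box not c), 0
2. not ((c and (not c or b)) implies Box Dia (c and (not c or b))), 0
3. Box not c, 0
4. c and (not c or b), 0
5. not Box Dia (c and (not c or b)), 0
6. c, 0
7. not c or b, 0
8. not c, 0
Accessibility: 0R0
Branch closes: c and not c both at 0.
Every branch closes (one shown): valid in T, hence also in S4, S5 (every theorem of T is a theorem of S4 and S5).

T, S4, S5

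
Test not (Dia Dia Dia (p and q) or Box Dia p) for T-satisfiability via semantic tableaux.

1. not (Dia Dia Dia (p and q) or Box Dia p), u
2. not Dia Dia Dia (p and q), u
3. not Box Dia p, u
4. not Dia Dia (p and q), u
5. not Dia (p and q), u
6. not (p and q), u
7. not q, u
8. not Dia p, v
9. not Dia Dia (p and q), v
10. not Dia (p and q), v
11. not (p and q), v
12. not p, v
13. not q, v
Accessibility: uRu, uRv, vRv

Satisfiable (open branch found)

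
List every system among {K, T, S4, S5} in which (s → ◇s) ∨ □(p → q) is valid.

T-tableau for the negation ¬((s → ◇s) ∨ □(p → q)):
1. ¬((s → ◇s) ∨ □(p → q)), w0
2. ¬(s → ◇s), w0
3. ¬□(p → q), w0
4. s, w0
5. ¬◇s, w0
6. ¬s, w0
Accessibility: w0Rw0
Branch closes: s and ¬s both at w0.
Every branch closes (one shown): valid in T, hence also in S4, S5 (every theorem of T is a theorem of S4 and S5).
K-tableau for the negation ¬((s → ◇s) ∨ □(p → q)):
1. ¬((s → ◇s) ∨ □(p → q)), w0
2. ¬(s → ◇s), w0
3. ¬□(p → q), w0
4. s, w0
5. ¬◇s, w0
6. ¬(p → q), w1
7. p, w1
8. ¬q, w1
9. ¬s, w1
Accessibility: w0Rw1
Complete open branch: countermodel on a K-frame, so not valid in K.

T, S4, S5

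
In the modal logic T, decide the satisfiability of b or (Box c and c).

1. b or (Box c and c), 0
2. Box c and c, 0   [or-rule on 1 (branches; this branch)]
3. Box c, 0   [and-rule on 2]
4. c, 0   [and-rule on 2]
Accessibility: 0R0

Satisfiable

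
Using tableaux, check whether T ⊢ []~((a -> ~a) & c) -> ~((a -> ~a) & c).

Valid in T

Tableau for the negation ~([]~((a -> ~a) & c) -> ~((a -> ~a) & c)):
1. ~([]~((a -> ~a) & c) -> ~((a -> ~a) & c)), u
2. []~((a -> ~a) & c), u
3. (a -> ~a) & c, u
4. a -> ~a, u
5. c, u
6. ~((a -> ~a) & c), u
7. ~a, u
8. ~(a -> ~a), u
9. a, u
Accessibility: uRu
Branch closes: a and ~a both at u.
All branches of the negation close; one closing branch shown above.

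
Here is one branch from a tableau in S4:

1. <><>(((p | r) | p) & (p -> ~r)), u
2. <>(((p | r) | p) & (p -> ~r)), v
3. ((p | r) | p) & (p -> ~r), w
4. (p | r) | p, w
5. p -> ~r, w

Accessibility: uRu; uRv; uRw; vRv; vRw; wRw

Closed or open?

Not closed

No world carries both an atom and its negation.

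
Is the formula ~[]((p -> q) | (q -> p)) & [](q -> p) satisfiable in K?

Unsatisfiable

1. ~[]((p -> q) | (q -> p)) & [](q -> p), u
2. ~[]((p -> q) | (q -> p)), u
3. [](q -> p), u
4. ~((p -> q) | (q -> p)), v
5. ~(p -> q), v
6. ~(q -> p), v
7. p, v
8. ~q, v
9. q, v
10. ~p, v
Accessibility: uRv
Branch closes: q and ~q both at v.
Every branch closes; the branch above is one of them.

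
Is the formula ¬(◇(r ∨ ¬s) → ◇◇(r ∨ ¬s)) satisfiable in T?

No, unsatisfiable

1. ¬(◇(r ∨ ¬s) → ◇◇(r ∨ ¬s)), w0
2. ◇(r ∨ ¬s), w0
3. ¬◇◇(r ∨ ¬s), w0
4. ¬◇(r ∨ ¬s), w0
5. ¬(r ∨ ¬s), w0
6. ¬r, w0
7. s, w0
8. r ∨ ¬s, w1
9. ¬◇(r ∨ ¬s), w1
10. ¬(r ∨ ¬s), w1
11. ¬r, w1
12. s, w1
13. ¬s, w1
Accessibility: w0Rw0, w0Rw1, w1Rw1
Branch closes: s and ¬s both at w1.
Every branch closes; the branch above is one of them.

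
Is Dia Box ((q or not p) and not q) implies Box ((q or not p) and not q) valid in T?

Tableau for the negation not (Dia Box ((q or not p) and not q) implies Box ((q or not p) and not q)):
1. not (Dia Box ((q or not p) and not q) implies Box ((q or not p) and not q)), 0
2. Dia Box ((q or not p) and not q), 0
3. not Box ((q or not p) and not q), 0
4. Box ((q or not p) and not q), 1
5. (q or not p) and not q, 1
6. q or not p, 1
7. not q, 1
8. not p, 1
9. not ((q or not p) and not q), 2
10. q, 2
Accessibility: 0R0, 0R1, 0R2, 1R1, 2R2
The negation has an open branch (countermodel exists).

No, not valid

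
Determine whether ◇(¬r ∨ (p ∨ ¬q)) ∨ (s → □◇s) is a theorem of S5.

Valid

Tableau for the negation ¬(◇(¬r ∨ (p ∨ ¬q)) ∨ (s → □◇s)):
1. ¬(◇(¬r ∨ (p ∨ ¬q)) ∨ (s → □◇s)), w0
2. ¬◇(¬r ∨ (p ∨ ¬q)), w0
3. ¬(s → □◇s), w0
4. s, w0
5. ¬□◇s, w0
6. ¬(¬r ∨ (p ∨ ¬q)), w0
7. r, w0
8. ¬(p ∨ ¬q), w0
9. ¬p, w0
10. q, w0
11. ¬◇s, w1
12. ¬(¬r ∨ (p ∨ ¬q)), w1
13. r, w1
14. ¬(p ∨ ¬q), w1
15. ¬p, w1
16. q, w1
17. ¬s, w0
Accessibility: w0Rw0, w0Rw1, w1Rw0, w1Rw1
Branch closes: s and ¬s both at w0.
All branches of the negation close; one closing branch shown above.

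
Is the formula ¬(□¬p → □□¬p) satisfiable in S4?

No, unsatisfiable

1. ¬(□¬p → □□¬p), w0
2. □¬p, w0
3. ¬□□¬p, w0
4. ¬p, w0
5. ¬□¬p, w1
6. ¬p, w1
7. p, w2
8. ¬p, w2
Accessibility: w0Rw0, w0Rw1, w0Rw2, w1Rw1, w1Rw2, w2Rw2
Branch closes: p and ¬p both at w2.
(One branch shown.) All branches close.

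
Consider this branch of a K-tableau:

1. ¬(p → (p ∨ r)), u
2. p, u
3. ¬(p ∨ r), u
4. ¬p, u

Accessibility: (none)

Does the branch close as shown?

Both p and ¬p appear at u.

Yes, closed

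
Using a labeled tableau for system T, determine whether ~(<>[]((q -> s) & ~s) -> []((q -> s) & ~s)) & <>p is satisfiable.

1. ~(<>[]((q -> s) & ~s) -> []((q -> s) & ~s)) & <>p, u
2. ~(<>[]((q -> s) & ~s) -> []((q -> s) & ~s)), u
3. <>p, u
4. <>[]((q -> s) & ~s), u
5. ~[]((q -> s) & ~s), u
6. p, v
7. []((q -> s) & ~s), w
8. (q -> s) & ~s, w
9. q -> s, w
10. ~s, w
11. ~q, w
12. ~((q -> s) & ~s), x
13. s, x
Accessibility: uRu, uRv, uRw, uRx, vRv, wRw, xRx

Yes, satisfiable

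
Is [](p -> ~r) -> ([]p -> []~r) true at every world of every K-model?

Tableau for the negation ~([](p -> ~r) -> ([]p -> []~r)):
1. ~([](p -> ~r) -> ([]p -> []~r)), 0
2. [](p -> ~r), 0
3. ~([]p -> []~r), 0
4. []p, 0
5. ~[]~r, 0
6. r, 1
7. p -> ~r, 1
8. p, 1
9. ~r, 1
Accessibility: 0R1
Branch closes: r and ~r both at 1.
All branches of the negation close; one closing branch shown above.

Valid in K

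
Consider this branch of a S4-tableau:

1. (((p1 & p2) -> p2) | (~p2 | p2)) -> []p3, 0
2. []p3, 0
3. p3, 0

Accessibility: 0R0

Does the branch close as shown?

No world carries both an atom and its negation.

No, open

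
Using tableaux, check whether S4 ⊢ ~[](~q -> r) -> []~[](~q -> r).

Invalid (countermodel exists)

Tableau for the negation ~(~[](~q -> r) -> []~[](~q -> r)):
1. ~(~[](~q -> r) -> []~[](~q -> r)), u
2. ~[](~q -> r), u   [~->-rule on 1]
3. ~[]~[](~q -> r), u   [~->-rule on 1]
4. ~(~q -> r), v   [~[]-rule on 2: fresh world v, uRv]
5. ~q, v   [~->-rule on 4]
6. ~r, v   [~->-rule on 4]
7. [](~q -> r), w   [~[]-rule on 3: fresh world w, uRw]
8. ~q -> r, w   [[]-rule on 7 via wRw]
9. r, w   [->-rule on 8 (branches; this branch)]
Accessibility: uRu, uRv, uRw, vRv, wRw
The negation has an open branch (countermodel exists).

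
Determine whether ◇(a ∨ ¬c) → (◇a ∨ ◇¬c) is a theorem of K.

Valid in K

Tableau for the negation ¬(◇(a ∨ ¬c) → (◇a ∨ ◇¬c)):
1. ¬(◇(a ∨ ¬c) → (◇a ∨ ◇¬c)), w0
2. ◇(a ∨ ¬c), w0
3. ¬(◇a ∨ ◇¬c), w0
4. ¬◇a, w0
5. ¬◇¬c, w0
6. a ∨ ¬c, w1
7. ¬a, w1
8. c, w1
9. ¬c, w1
Accessibility: w0Rw1
Branch closes: c and ¬c both at w1.
Every branch of the negation's tableau closes; the branch above is one of them.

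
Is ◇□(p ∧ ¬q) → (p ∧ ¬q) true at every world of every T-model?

Invalid (countermodel exists)

Tableau for the negation ¬(◇□(p ∧ ¬q) → (p ∧ ¬q)):
1. ¬(◇□(p ∧ ¬q) → (p ∧ ¬q)), 0
2. ◇□(p ∧ ¬q), 0   [¬→-rule on 1]
3. ¬(p ∧ ¬q), 0   [¬→-rule on 1]
4. q, 0   [¬∧-rule on 3 (branches; this branch)]
5. □(p ∧ ¬q), 1   [◇-rule on 2: fresh world 1, 0R1]
6. p ∧ ¬q, 1   [□-rule on 5 via 1R1]
7. p, 1   [∧-rule on 6]
8. ¬q, 1   [∧-rule on 6]
Accessibility: 0R0, 0R1, 1R1
The negation has an open branch (countermodel exists).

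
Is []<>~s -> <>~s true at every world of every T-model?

Tableau for the negation ~([]<>~s -> <>~s):
1. ~([]<>~s -> <>~s), w0
2. []<>~s, w0   [~->-rule on 1]
3. ~<>~s, w0   [~->-rule on 1]
4. <>~s, w0   [[]-rule on 2 via w0Rw0]
5. s, w0   [~<>-rule on 3 via w0Rw0]
6. ~s, w1   [<>-rule on 4: fresh world w1, w0Rw1]
7. <>~s, w1   [[]-rule on 2 via w0Rw1]
8. s, w1   [~<>-rule on 3 via w0Rw1]
Accessibility: w0Rw0, w0Rw1, w1Rw1
Branch closes: s and ~s both at w1.
All branches of the negation close; one closing branch shown above.

Yes, valid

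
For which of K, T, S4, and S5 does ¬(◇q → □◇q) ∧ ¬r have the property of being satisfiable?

S4-tableau for the formula:
1. ¬(◇q → □◇q) ∧ ¬r, 0
2. ¬(◇q → □◇q), 0
3. ¬r, 0
4. ◇q, 0
5. ¬□◇q, 0
6. q, 1
7. ¬◇q, 2
8. ¬q, 2
Accessibility: 0R0, 0R1, 0R2, 1R1, 2R2
Complete open branch: satisfiable in S4, hence also in K, T (this S4-model is also a K-model and a T-model).
S5-tableau for the formula:
1. ¬(◇q → □◇q) ∧ ¬r, 0
2. ¬(◇q → □◇q), 0
3. ¬r, 0
4. ◇q, 0
5. ¬□◇q, 0
6. q, 1
7. ¬◇q, 2
8. ¬q, 0
9. ¬q, 1
Accessibility: 0R0, 0R1, 0R2, 1R0, 1R1, 1R2, 2R0, 2R1, 2R2
Branch closes: q and ¬q both at 1.
Every branch closes (one shown): unsatisfiable in S5.

K, T, S4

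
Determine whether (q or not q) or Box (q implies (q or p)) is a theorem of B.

Tableau for the negation not ((q or not q) or Box (q implies (q or p))):
1. not ((q or not q) or Box (q implies (q or p))), u
2. not (q or not q), u
3. not Box (q implies (q or p)), u
4. not q, u
5. q, u
Accessibility: uRu
Branch closes: q and not q both at u.
Every branch of the negation's tableau closes; the branch above is one of them.

Yes, valid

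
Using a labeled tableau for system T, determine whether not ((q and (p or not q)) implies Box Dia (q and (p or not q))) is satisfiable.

Satisfiable

1. not ((q and (p or not q)) implies Box Dia (q and (p or not q))), w0
2. q and (p or not q), w0   [neg-implies-rule on 1]
3. not Box Dia (q and (p or not q)), w0   [neg-implies-rule on 1]
4. q, w0   [and-rule on 2]
5. p or not q, w0   [and-rule on 2]
6. p, w0   [or-rule on 5 (branches; this branch)]
7. not Dia (q and (p or not q)), w1   [neg-Box-rule on 3: fresh world w1, w0Rw1]
8. not (q and (p or not q)), w1   [neg-Dia-rule on 7 via w1Rw1]
9. not (p or not q), w1   [neg-and-rule on 8 (branches; this branch)]
10. not p, w1   [neg-or-rule on 9]
11. q, w1   [neg-or-rule on 9]
Accessibility: w0Rw0, w0Rw1, w1Rw1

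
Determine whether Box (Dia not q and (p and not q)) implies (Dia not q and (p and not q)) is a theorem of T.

Valid

Tableau for the negation not (Box (Dia not q and (p and not q)) implies (Dia not q and (p and not q))):
1. not (Box (Dia not q and (p and not q)) implies (Dia not q and (p and not q))), u
2. Box (Dia not q and (p and not q)), u
3. not (Dia not q and (p and not q)), u
4. Dia not q and (p and not q), u
5. Dia not q, u
6. p and not q, u
7. p, u
8. not q, u
9. not (p and not q), u
10. q, u
Accessibility: uRu
Branch closes: q and not q both at u.
All branches of the negation close; one closing branch shown above.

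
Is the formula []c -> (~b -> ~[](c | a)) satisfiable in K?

1. []c -> (~b -> ~[](c | a)), 0
2. ~b -> ~[](c | a), 0   [->-rule on 1 (branches; this branch)]
3. ~[](c | a), 0   [->-rule on 2 (branches; this branch)]
4. ~(c | a), 1   [~[]-rule on 3: fresh world 1, 0R1]
5. ~c, 1   [~|-rule on 4]
6. ~a, 1   [~|-rule on 4]
Accessibility: 0R1

Satisfiable (open branch found)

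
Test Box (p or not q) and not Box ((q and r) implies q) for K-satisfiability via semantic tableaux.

1. Box (p or not q) and not Box ((q and r) implies q), 0
2. Box (p or not q), 0
3. not Box ((q and r) implies q), 0
4. not ((q and r) implies q), 1
5. q and r, 1
6. not q, 1
7. q, 1
8. r, 1
Accessibility: 0R1
Branch closes: q and not q both at 1.
(One branch shown.) All branches close.

Unsatisfiable (every branch closes)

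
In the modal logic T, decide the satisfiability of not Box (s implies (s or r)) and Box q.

1. not Box (s implies (s or r)) and Box q, w0
2. not Box (s implies (s or r)), w0   [and-rule on 1]
3. Box q, w0   [and-rule on 1]
4. q, w0   [Box-rule on 3 via w0Rw0]
5. not (s implies (s or r)), w1   [neg-Box-rule on 2: fresh world w1, w0Rw1]
6. s, w1   [neg-implies-rule on 5]
7. not (s or r), w1   [neg-implies-rule on 5]
8. not s, w1   [neg-or-rule on 7]
9. not r, w1   [neg-or-rule on 7]
Accessibility: w0Rw0, w0Rw1, w1Rw1
Branch closes: s and not s both at w1.
All branches of the tableau close; one closing branch shown above.

Unsatisfiable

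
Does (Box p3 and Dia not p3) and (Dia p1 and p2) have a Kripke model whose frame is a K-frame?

1. (Box p3 and Dia not p3) and (Dia p1 and p2), w0
2. Box p3 and Dia not p3, w0
3. Dia p1 and p2, w0
4. Box p3, w0
5. Dia not p3, w0
6. Dia p1, w0
7. p2, w0
8. not p3, w1
9. p3, w1
Accessibility: w0Rw1
Branch closes: p3 and not p3 both at w1.
All branches of the tableau close; one closing branch shown above.

No, unsatisfiable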